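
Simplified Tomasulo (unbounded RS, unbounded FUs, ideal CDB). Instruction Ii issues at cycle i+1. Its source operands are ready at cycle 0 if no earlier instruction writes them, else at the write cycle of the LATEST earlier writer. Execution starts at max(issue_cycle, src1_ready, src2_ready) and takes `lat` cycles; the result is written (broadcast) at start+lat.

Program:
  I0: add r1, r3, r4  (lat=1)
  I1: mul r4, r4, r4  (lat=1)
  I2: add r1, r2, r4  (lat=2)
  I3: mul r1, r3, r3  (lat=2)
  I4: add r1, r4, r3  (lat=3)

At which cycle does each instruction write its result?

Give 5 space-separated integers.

I0 add r1: issue@1 deps=(None,None) exec_start@1 write@2
I1 mul r4: issue@2 deps=(None,None) exec_start@2 write@3
I2 add r1: issue@3 deps=(None,1) exec_start@3 write@5
I3 mul r1: issue@4 deps=(None,None) exec_start@4 write@6
I4 add r1: issue@5 deps=(1,None) exec_start@5 write@8

Answer: 2 3 5 6 8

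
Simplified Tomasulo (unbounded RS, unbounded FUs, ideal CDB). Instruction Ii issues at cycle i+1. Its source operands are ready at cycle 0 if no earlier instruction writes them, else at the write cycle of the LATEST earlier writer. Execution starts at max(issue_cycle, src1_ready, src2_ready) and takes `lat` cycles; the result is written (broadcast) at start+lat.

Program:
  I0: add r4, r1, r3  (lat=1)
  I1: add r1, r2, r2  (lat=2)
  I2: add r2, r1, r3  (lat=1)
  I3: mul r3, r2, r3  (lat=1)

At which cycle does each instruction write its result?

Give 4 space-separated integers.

Answer: 2 4 5 6

Derivation:
I0 add r4: issue@1 deps=(None,None) exec_start@1 write@2
I1 add r1: issue@2 deps=(None,None) exec_start@2 write@4
I2 add r2: issue@3 deps=(1,None) exec_start@4 write@5
I3 mul r3: issue@4 deps=(2,None) exec_start@5 write@6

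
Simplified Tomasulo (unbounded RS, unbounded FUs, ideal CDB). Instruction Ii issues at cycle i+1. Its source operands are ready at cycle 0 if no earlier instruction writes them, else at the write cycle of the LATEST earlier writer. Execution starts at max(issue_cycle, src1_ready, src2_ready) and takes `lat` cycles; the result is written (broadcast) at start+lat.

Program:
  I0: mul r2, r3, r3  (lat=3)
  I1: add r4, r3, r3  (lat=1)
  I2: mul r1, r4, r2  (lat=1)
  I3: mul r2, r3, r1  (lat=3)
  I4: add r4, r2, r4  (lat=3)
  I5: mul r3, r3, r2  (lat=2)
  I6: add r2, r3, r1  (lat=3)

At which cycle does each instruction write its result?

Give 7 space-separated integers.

Answer: 4 3 5 8 11 10 13

Derivation:
I0 mul r2: issue@1 deps=(None,None) exec_start@1 write@4
I1 add r4: issue@2 deps=(None,None) exec_start@2 write@3
I2 mul r1: issue@3 deps=(1,0) exec_start@4 write@5
I3 mul r2: issue@4 deps=(None,2) exec_start@5 write@8
I4 add r4: issue@5 deps=(3,1) exec_start@8 write@11
I5 mul r3: issue@6 deps=(None,3) exec_start@8 write@10
I6 add r2: issue@7 deps=(5,2) exec_start@10 write@13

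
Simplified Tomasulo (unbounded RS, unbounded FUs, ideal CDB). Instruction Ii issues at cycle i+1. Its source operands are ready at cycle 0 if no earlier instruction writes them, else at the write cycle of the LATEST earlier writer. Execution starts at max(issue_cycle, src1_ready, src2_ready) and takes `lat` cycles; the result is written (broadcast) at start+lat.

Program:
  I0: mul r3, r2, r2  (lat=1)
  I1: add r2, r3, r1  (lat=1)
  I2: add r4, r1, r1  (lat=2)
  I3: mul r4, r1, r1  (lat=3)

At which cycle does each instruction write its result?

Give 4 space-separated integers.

Answer: 2 3 5 7

Derivation:
I0 mul r3: issue@1 deps=(None,None) exec_start@1 write@2
I1 add r2: issue@2 deps=(0,None) exec_start@2 write@3
I2 add r4: issue@3 deps=(None,None) exec_start@3 write@5
I3 mul r4: issue@4 deps=(None,None) exec_start@4 write@7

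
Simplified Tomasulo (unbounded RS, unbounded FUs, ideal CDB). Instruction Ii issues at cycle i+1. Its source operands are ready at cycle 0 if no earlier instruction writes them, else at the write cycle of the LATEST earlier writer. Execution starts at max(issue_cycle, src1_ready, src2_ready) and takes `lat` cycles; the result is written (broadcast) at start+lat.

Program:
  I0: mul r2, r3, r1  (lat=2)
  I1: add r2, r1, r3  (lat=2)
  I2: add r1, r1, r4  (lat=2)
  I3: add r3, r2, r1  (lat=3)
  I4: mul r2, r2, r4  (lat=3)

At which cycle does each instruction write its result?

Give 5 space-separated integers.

I0 mul r2: issue@1 deps=(None,None) exec_start@1 write@3
I1 add r2: issue@2 deps=(None,None) exec_start@2 write@4
I2 add r1: issue@3 deps=(None,None) exec_start@3 write@5
I3 add r3: issue@4 deps=(1,2) exec_start@5 write@8
I4 mul r2: issue@5 deps=(1,None) exec_start@5 write@8

Answer: 3 4 5 8 8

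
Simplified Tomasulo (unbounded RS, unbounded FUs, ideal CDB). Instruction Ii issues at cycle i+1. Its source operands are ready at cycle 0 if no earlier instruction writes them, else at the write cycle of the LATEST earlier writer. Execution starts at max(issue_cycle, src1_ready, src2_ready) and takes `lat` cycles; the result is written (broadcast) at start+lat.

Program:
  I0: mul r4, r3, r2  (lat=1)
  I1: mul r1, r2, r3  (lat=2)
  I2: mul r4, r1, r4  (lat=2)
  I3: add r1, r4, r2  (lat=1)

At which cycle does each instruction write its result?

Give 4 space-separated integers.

I0 mul r4: issue@1 deps=(None,None) exec_start@1 write@2
I1 mul r1: issue@2 deps=(None,None) exec_start@2 write@4
I2 mul r4: issue@3 deps=(1,0) exec_start@4 write@6
I3 add r1: issue@4 deps=(2,None) exec_start@6 write@7

Answer: 2 4 6 7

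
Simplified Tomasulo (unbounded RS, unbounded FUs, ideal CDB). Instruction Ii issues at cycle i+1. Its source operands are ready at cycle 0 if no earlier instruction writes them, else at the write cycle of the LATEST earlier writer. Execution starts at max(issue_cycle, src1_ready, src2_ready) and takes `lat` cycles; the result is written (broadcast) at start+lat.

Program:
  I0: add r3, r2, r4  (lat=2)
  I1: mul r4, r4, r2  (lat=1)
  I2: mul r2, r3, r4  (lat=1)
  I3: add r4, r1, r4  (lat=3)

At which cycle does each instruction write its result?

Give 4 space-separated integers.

Answer: 3 3 4 7

Derivation:
I0 add r3: issue@1 deps=(None,None) exec_start@1 write@3
I1 mul r4: issue@2 deps=(None,None) exec_start@2 write@3
I2 mul r2: issue@3 deps=(0,1) exec_start@3 write@4
I3 add r4: issue@4 deps=(None,1) exec_start@4 write@7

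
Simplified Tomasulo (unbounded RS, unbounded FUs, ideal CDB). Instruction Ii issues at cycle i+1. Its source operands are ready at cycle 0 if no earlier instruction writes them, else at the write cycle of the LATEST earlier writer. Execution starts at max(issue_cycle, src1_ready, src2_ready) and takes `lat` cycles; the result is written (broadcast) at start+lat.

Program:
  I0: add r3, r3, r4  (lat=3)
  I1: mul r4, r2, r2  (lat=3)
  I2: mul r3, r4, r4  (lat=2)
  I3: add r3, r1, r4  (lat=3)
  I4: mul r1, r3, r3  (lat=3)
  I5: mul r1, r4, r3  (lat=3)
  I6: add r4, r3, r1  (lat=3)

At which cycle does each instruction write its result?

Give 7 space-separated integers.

I0 add r3: issue@1 deps=(None,None) exec_start@1 write@4
I1 mul r4: issue@2 deps=(None,None) exec_start@2 write@5
I2 mul r3: issue@3 deps=(1,1) exec_start@5 write@7
I3 add r3: issue@4 deps=(None,1) exec_start@5 write@8
I4 mul r1: issue@5 deps=(3,3) exec_start@8 write@11
I5 mul r1: issue@6 deps=(1,3) exec_start@8 write@11
I6 add r4: issue@7 deps=(3,5) exec_start@11 write@14

Answer: 4 5 7 8 11 11 14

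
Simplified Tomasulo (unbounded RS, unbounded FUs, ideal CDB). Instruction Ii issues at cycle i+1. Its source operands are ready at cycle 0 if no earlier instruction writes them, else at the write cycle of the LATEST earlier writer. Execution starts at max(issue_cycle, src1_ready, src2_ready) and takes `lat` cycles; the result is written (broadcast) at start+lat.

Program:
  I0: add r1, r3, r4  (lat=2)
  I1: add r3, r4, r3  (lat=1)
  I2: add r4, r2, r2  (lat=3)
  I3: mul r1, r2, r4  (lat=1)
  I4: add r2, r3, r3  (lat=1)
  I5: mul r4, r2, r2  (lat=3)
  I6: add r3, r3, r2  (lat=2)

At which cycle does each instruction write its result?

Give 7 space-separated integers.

I0 add r1: issue@1 deps=(None,None) exec_start@1 write@3
I1 add r3: issue@2 deps=(None,None) exec_start@2 write@3
I2 add r4: issue@3 deps=(None,None) exec_start@3 write@6
I3 mul r1: issue@4 deps=(None,2) exec_start@6 write@7
I4 add r2: issue@5 deps=(1,1) exec_start@5 write@6
I5 mul r4: issue@6 deps=(4,4) exec_start@6 write@9
I6 add r3: issue@7 deps=(1,4) exec_start@7 write@9

Answer: 3 3 6 7 6 9 9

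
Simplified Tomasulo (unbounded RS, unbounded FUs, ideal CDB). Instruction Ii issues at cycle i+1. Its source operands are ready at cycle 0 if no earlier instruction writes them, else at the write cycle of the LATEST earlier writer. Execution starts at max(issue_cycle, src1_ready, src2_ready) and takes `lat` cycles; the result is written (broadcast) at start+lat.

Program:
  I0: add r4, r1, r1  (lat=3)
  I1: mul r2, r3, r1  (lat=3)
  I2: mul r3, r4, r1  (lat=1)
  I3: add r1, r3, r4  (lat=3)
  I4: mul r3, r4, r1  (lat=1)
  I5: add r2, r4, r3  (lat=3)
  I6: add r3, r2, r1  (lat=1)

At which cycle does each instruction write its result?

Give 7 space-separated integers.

I0 add r4: issue@1 deps=(None,None) exec_start@1 write@4
I1 mul r2: issue@2 deps=(None,None) exec_start@2 write@5
I2 mul r3: issue@3 deps=(0,None) exec_start@4 write@5
I3 add r1: issue@4 deps=(2,0) exec_start@5 write@8
I4 mul r3: issue@5 deps=(0,3) exec_start@8 write@9
I5 add r2: issue@6 deps=(0,4) exec_start@9 write@12
I6 add r3: issue@7 deps=(5,3) exec_start@12 write@13

Answer: 4 5 5 8 9 12 13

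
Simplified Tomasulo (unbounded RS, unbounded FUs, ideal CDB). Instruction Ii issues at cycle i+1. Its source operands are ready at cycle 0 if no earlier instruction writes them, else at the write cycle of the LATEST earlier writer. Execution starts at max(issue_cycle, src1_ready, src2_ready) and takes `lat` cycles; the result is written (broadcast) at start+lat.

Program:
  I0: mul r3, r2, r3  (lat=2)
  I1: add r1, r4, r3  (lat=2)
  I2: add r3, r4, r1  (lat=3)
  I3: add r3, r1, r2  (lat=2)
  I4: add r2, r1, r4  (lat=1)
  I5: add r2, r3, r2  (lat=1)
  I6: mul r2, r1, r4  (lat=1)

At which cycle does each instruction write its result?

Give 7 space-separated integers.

Answer: 3 5 8 7 6 8 8

Derivation:
I0 mul r3: issue@1 deps=(None,None) exec_start@1 write@3
I1 add r1: issue@2 deps=(None,0) exec_start@3 write@5
I2 add r3: issue@3 deps=(None,1) exec_start@5 write@8
I3 add r3: issue@4 deps=(1,None) exec_start@5 write@7
I4 add r2: issue@5 deps=(1,None) exec_start@5 write@6
I5 add r2: issue@6 deps=(3,4) exec_start@7 write@8
I6 mul r2: issue@7 deps=(1,None) exec_start@7 write@8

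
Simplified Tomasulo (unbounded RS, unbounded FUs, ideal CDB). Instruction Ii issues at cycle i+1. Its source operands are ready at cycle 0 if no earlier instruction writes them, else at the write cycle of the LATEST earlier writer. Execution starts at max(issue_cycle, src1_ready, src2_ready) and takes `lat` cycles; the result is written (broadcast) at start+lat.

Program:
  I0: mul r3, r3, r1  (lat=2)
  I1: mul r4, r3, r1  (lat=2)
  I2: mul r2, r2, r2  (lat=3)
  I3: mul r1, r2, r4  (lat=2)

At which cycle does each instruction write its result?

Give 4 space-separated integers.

I0 mul r3: issue@1 deps=(None,None) exec_start@1 write@3
I1 mul r4: issue@2 deps=(0,None) exec_start@3 write@5
I2 mul r2: issue@3 deps=(None,None) exec_start@3 write@6
I3 mul r1: issue@4 deps=(2,1) exec_start@6 write@8

Answer: 3 5 6 8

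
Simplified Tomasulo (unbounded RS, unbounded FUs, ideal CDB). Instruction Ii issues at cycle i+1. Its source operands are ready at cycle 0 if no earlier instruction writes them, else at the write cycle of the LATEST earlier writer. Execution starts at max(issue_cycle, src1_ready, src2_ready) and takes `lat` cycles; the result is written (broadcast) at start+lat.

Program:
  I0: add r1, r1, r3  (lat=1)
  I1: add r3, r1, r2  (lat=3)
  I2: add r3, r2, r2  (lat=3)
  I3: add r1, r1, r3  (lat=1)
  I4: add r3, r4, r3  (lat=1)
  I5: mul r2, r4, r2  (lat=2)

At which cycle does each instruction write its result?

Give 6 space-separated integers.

Answer: 2 5 6 7 7 8

Derivation:
I0 add r1: issue@1 deps=(None,None) exec_start@1 write@2
I1 add r3: issue@2 deps=(0,None) exec_start@2 write@5
I2 add r3: issue@3 deps=(None,None) exec_start@3 write@6
I3 add r1: issue@4 deps=(0,2) exec_start@6 write@7
I4 add r3: issue@5 deps=(None,2) exec_start@6 write@7
I5 mul r2: issue@6 deps=(None,None) exec_start@6 write@8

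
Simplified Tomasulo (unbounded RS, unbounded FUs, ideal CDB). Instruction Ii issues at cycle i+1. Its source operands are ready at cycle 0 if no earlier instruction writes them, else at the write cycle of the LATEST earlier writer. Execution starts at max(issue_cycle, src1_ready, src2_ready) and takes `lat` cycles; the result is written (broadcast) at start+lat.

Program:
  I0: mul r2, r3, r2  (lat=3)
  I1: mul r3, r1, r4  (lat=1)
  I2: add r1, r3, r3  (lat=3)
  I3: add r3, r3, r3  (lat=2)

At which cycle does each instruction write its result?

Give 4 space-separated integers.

I0 mul r2: issue@1 deps=(None,None) exec_start@1 write@4
I1 mul r3: issue@2 deps=(None,None) exec_start@2 write@3
I2 add r1: issue@3 deps=(1,1) exec_start@3 write@6
I3 add r3: issue@4 deps=(1,1) exec_start@4 write@6

Answer: 4 3 6 6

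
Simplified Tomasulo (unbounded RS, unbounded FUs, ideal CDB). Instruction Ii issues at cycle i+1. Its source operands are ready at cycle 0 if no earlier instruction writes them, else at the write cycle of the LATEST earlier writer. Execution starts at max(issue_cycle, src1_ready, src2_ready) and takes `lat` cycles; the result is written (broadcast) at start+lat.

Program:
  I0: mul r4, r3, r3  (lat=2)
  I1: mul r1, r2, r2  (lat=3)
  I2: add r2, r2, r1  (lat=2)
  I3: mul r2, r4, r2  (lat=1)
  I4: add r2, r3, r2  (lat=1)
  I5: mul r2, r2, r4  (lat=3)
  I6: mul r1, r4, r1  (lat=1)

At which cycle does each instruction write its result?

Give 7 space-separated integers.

Answer: 3 5 7 8 9 12 8

Derivation:
I0 mul r4: issue@1 deps=(None,None) exec_start@1 write@3
I1 mul r1: issue@2 deps=(None,None) exec_start@2 write@5
I2 add r2: issue@3 deps=(None,1) exec_start@5 write@7
I3 mul r2: issue@4 deps=(0,2) exec_start@7 write@8
I4 add r2: issue@5 deps=(None,3) exec_start@8 write@9
I5 mul r2: issue@6 deps=(4,0) exec_start@9 write@12
I6 mul r1: issue@7 deps=(0,1) exec_start@7 write@8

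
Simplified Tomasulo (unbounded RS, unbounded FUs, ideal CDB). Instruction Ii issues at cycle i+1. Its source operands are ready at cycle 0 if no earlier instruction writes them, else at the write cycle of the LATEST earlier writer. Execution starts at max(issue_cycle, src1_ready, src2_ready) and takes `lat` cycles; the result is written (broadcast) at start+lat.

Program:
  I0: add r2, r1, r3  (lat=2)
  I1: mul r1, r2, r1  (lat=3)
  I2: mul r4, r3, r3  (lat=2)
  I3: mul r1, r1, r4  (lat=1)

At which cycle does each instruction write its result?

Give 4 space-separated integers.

Answer: 3 6 5 7

Derivation:
I0 add r2: issue@1 deps=(None,None) exec_start@1 write@3
I1 mul r1: issue@2 deps=(0,None) exec_start@3 write@6
I2 mul r4: issue@3 deps=(None,None) exec_start@3 write@5
I3 mul r1: issue@4 deps=(1,2) exec_start@6 write@7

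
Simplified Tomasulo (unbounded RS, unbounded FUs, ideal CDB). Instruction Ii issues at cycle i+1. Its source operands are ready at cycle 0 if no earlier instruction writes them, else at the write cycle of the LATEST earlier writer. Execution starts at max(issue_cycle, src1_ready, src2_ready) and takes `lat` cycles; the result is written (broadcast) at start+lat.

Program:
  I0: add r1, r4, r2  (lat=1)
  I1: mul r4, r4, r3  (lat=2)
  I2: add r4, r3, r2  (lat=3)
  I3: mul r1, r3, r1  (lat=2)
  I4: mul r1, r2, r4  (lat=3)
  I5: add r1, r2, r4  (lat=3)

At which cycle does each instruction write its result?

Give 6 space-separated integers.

I0 add r1: issue@1 deps=(None,None) exec_start@1 write@2
I1 mul r4: issue@2 deps=(None,None) exec_start@2 write@4
I2 add r4: issue@3 deps=(None,None) exec_start@3 write@6
I3 mul r1: issue@4 deps=(None,0) exec_start@4 write@6
I4 mul r1: issue@5 deps=(None,2) exec_start@6 write@9
I5 add r1: issue@6 deps=(None,2) exec_start@6 write@9

Answer: 2 4 6 6 9 9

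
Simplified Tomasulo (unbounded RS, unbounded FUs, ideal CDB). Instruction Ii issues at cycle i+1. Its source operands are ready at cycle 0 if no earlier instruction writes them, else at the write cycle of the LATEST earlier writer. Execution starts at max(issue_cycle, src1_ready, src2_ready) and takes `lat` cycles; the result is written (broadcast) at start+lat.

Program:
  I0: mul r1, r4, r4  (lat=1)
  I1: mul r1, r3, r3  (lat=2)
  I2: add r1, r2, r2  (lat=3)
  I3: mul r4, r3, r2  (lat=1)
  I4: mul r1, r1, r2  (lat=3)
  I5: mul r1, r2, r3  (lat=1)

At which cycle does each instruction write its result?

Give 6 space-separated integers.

Answer: 2 4 6 5 9 7

Derivation:
I0 mul r1: issue@1 deps=(None,None) exec_start@1 write@2
I1 mul r1: issue@2 deps=(None,None) exec_start@2 write@4
I2 add r1: issue@3 deps=(None,None) exec_start@3 write@6
I3 mul r4: issue@4 deps=(None,None) exec_start@4 write@5
I4 mul r1: issue@5 deps=(2,None) exec_start@6 write@9
I5 mul r1: issue@6 deps=(None,None) exec_start@6 write@7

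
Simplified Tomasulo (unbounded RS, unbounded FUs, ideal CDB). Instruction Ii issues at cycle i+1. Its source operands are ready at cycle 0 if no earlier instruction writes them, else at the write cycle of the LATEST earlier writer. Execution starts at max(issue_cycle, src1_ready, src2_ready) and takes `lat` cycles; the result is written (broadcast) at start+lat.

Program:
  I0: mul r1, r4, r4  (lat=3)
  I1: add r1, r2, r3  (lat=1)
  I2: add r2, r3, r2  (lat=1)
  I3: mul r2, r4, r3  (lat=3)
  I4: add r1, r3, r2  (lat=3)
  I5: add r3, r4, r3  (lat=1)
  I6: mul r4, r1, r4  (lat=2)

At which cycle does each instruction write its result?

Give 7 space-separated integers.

Answer: 4 3 4 7 10 7 12

Derivation:
I0 mul r1: issue@1 deps=(None,None) exec_start@1 write@4
I1 add r1: issue@2 deps=(None,None) exec_start@2 write@3
I2 add r2: issue@3 deps=(None,None) exec_start@3 write@4
I3 mul r2: issue@4 deps=(None,None) exec_start@4 write@7
I4 add r1: issue@5 deps=(None,3) exec_start@7 write@10
I5 add r3: issue@6 deps=(None,None) exec_start@6 write@7
I6 mul r4: issue@7 deps=(4,None) exec_start@10 write@12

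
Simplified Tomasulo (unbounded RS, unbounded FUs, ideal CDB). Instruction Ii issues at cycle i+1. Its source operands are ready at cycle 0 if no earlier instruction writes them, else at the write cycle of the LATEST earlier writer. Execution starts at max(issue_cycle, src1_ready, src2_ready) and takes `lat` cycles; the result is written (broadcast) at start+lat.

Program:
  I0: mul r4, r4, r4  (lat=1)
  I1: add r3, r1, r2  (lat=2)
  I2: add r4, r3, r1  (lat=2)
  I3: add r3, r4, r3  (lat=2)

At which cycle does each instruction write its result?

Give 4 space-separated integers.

I0 mul r4: issue@1 deps=(None,None) exec_start@1 write@2
I1 add r3: issue@2 deps=(None,None) exec_start@2 write@4
I2 add r4: issue@3 deps=(1,None) exec_start@4 write@6
I3 add r3: issue@4 deps=(2,1) exec_start@6 write@8

Answer: 2 4 6 8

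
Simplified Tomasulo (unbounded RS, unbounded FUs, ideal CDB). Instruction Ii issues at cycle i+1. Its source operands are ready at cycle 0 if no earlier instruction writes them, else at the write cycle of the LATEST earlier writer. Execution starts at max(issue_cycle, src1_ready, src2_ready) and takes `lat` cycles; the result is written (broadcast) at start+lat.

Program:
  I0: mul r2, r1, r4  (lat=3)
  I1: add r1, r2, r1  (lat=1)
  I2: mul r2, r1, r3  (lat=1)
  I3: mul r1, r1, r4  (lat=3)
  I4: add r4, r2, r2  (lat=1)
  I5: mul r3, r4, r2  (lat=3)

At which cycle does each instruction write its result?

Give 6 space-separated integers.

Answer: 4 5 6 8 7 10

Derivation:
I0 mul r2: issue@1 deps=(None,None) exec_start@1 write@4
I1 add r1: issue@2 deps=(0,None) exec_start@4 write@5
I2 mul r2: issue@3 deps=(1,None) exec_start@5 write@6
I3 mul r1: issue@4 deps=(1,None) exec_start@5 write@8
I4 add r4: issue@5 deps=(2,2) exec_start@6 write@7
I5 mul r3: issue@6 deps=(4,2) exec_start@7 write@10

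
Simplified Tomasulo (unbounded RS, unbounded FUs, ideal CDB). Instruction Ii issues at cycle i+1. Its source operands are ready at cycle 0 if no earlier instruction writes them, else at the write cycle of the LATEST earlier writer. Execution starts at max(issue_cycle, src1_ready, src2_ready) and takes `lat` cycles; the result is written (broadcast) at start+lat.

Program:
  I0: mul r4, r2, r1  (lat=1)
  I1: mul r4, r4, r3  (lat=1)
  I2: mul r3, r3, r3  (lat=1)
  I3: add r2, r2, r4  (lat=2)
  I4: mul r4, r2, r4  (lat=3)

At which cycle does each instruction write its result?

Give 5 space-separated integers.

I0 mul r4: issue@1 deps=(None,None) exec_start@1 write@2
I1 mul r4: issue@2 deps=(0,None) exec_start@2 write@3
I2 mul r3: issue@3 deps=(None,None) exec_start@3 write@4
I3 add r2: issue@4 deps=(None,1) exec_start@4 write@6
I4 mul r4: issue@5 deps=(3,1) exec_start@6 write@9

Answer: 2 3 4 6 9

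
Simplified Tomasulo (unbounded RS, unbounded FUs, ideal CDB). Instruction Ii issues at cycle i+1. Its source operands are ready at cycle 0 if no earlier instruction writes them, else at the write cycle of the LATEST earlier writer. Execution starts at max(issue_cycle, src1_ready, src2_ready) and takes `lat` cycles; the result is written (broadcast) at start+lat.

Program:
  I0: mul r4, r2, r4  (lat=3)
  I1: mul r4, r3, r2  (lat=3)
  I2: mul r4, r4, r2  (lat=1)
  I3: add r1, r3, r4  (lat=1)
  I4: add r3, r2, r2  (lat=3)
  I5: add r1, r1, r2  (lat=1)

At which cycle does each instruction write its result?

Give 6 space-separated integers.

I0 mul r4: issue@1 deps=(None,None) exec_start@1 write@4
I1 mul r4: issue@2 deps=(None,None) exec_start@2 write@5
I2 mul r4: issue@3 deps=(1,None) exec_start@5 write@6
I3 add r1: issue@4 deps=(None,2) exec_start@6 write@7
I4 add r3: issue@5 deps=(None,None) exec_start@5 write@8
I5 add r1: issue@6 deps=(3,None) exec_start@7 write@8

Answer: 4 5 6 7 8 8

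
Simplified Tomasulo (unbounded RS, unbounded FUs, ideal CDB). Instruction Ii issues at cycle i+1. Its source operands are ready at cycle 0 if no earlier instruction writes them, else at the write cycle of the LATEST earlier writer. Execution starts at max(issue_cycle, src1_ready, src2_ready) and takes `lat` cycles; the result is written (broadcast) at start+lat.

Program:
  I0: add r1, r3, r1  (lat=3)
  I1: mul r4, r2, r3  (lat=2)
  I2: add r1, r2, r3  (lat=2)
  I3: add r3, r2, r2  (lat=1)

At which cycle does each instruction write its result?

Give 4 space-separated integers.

I0 add r1: issue@1 deps=(None,None) exec_start@1 write@4
I1 mul r4: issue@2 deps=(None,None) exec_start@2 write@4
I2 add r1: issue@3 deps=(None,None) exec_start@3 write@5
I3 add r3: issue@4 deps=(None,None) exec_start@4 write@5

Answer: 4 4 5 5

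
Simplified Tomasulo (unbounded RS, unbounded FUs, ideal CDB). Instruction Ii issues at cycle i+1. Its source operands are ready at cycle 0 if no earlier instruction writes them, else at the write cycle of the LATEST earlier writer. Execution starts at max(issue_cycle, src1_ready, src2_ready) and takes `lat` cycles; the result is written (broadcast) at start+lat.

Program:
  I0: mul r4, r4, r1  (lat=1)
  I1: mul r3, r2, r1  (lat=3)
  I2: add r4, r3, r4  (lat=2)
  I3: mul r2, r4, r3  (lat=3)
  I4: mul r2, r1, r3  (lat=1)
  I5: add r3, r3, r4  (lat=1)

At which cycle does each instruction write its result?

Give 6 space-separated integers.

Answer: 2 5 7 10 6 8

Derivation:
I0 mul r4: issue@1 deps=(None,None) exec_start@1 write@2
I1 mul r3: issue@2 deps=(None,None) exec_start@2 write@5
I2 add r4: issue@3 deps=(1,0) exec_start@5 write@7
I3 mul r2: issue@4 deps=(2,1) exec_start@7 write@10
I4 mul r2: issue@5 deps=(None,1) exec_start@5 write@6
I5 add r3: issue@6 deps=(1,2) exec_start@7 write@8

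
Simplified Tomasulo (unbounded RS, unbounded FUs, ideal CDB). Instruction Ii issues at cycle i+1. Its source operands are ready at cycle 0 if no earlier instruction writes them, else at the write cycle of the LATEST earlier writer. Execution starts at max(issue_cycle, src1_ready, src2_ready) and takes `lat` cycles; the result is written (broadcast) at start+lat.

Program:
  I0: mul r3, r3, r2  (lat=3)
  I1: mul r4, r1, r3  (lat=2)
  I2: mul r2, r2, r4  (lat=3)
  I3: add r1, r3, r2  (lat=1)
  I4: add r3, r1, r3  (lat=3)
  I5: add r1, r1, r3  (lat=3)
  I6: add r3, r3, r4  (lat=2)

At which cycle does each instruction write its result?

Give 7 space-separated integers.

Answer: 4 6 9 10 13 16 15

Derivation:
I0 mul r3: issue@1 deps=(None,None) exec_start@1 write@4
I1 mul r4: issue@2 deps=(None,0) exec_start@4 write@6
I2 mul r2: issue@3 deps=(None,1) exec_start@6 write@9
I3 add r1: issue@4 deps=(0,2) exec_start@9 write@10
I4 add r3: issue@5 deps=(3,0) exec_start@10 write@13
I5 add r1: issue@6 deps=(3,4) exec_start@13 write@16
I6 add r3: issue@7 deps=(4,1) exec_start@13 write@15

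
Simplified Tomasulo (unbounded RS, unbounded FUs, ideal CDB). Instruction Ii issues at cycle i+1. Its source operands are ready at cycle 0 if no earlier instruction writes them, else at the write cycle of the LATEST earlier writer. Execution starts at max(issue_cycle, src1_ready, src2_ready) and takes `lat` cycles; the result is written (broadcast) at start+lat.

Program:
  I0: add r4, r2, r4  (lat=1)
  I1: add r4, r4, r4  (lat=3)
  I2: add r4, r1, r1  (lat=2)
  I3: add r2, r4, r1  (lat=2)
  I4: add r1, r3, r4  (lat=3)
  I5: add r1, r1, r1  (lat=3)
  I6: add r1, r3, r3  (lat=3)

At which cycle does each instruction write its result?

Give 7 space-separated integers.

I0 add r4: issue@1 deps=(None,None) exec_start@1 write@2
I1 add r4: issue@2 deps=(0,0) exec_start@2 write@5
I2 add r4: issue@3 deps=(None,None) exec_start@3 write@5
I3 add r2: issue@4 deps=(2,None) exec_start@5 write@7
I4 add r1: issue@5 deps=(None,2) exec_start@5 write@8
I5 add r1: issue@6 deps=(4,4) exec_start@8 write@11
I6 add r1: issue@7 deps=(None,None) exec_start@7 write@10

Answer: 2 5 5 7 8 11 10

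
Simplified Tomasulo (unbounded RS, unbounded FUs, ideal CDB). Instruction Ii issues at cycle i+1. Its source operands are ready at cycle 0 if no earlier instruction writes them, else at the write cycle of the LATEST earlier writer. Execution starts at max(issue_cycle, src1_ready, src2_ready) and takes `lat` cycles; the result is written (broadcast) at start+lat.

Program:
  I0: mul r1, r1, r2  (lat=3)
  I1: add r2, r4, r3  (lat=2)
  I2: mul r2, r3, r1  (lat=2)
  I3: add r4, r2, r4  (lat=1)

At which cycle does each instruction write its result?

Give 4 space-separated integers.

I0 mul r1: issue@1 deps=(None,None) exec_start@1 write@4
I1 add r2: issue@2 deps=(None,None) exec_start@2 write@4
I2 mul r2: issue@3 deps=(None,0) exec_start@4 write@6
I3 add r4: issue@4 deps=(2,None) exec_start@6 write@7

Answer: 4 4 6 7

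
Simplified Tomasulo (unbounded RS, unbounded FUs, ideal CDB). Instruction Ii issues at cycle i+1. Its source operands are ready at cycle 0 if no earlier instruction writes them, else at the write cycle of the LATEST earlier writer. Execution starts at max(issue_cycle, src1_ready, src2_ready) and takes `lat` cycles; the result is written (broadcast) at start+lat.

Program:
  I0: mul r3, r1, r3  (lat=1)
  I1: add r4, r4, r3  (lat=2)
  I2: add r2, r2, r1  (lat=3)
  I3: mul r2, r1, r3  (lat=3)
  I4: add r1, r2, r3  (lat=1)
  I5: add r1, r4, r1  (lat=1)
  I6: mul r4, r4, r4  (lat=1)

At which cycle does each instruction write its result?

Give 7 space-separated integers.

I0 mul r3: issue@1 deps=(None,None) exec_start@1 write@2
I1 add r4: issue@2 deps=(None,0) exec_start@2 write@4
I2 add r2: issue@3 deps=(None,None) exec_start@3 write@6
I3 mul r2: issue@4 deps=(None,0) exec_start@4 write@7
I4 add r1: issue@5 deps=(3,0) exec_start@7 write@8
I5 add r1: issue@6 deps=(1,4) exec_start@8 write@9
I6 mul r4: issue@7 deps=(1,1) exec_start@7 write@8

Answer: 2 4 6 7 8 9 8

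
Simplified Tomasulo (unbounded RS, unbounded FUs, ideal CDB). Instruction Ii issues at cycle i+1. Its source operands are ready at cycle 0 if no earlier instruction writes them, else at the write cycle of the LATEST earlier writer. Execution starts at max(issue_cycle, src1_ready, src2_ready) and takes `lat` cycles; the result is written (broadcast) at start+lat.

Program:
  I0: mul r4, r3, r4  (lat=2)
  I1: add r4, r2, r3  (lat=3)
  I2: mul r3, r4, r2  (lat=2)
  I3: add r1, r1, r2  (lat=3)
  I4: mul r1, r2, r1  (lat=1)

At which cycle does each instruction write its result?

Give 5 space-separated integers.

I0 mul r4: issue@1 deps=(None,None) exec_start@1 write@3
I1 add r4: issue@2 deps=(None,None) exec_start@2 write@5
I2 mul r3: issue@3 deps=(1,None) exec_start@5 write@7
I3 add r1: issue@4 deps=(None,None) exec_start@4 write@7
I4 mul r1: issue@5 deps=(None,3) exec_start@7 write@8

Answer: 3 5 7 7 8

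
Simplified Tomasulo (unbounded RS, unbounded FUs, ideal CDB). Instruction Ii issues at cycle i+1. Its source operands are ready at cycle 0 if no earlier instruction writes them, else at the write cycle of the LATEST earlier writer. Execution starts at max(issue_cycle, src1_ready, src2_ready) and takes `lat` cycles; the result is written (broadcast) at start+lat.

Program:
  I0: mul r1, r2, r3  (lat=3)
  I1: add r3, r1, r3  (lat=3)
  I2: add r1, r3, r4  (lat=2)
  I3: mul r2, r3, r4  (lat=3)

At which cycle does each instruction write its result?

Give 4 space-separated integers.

I0 mul r1: issue@1 deps=(None,None) exec_start@1 write@4
I1 add r3: issue@2 deps=(0,None) exec_start@4 write@7
I2 add r1: issue@3 deps=(1,None) exec_start@7 write@9
I3 mul r2: issue@4 deps=(1,None) exec_start@7 write@10

Answer: 4 7 9 10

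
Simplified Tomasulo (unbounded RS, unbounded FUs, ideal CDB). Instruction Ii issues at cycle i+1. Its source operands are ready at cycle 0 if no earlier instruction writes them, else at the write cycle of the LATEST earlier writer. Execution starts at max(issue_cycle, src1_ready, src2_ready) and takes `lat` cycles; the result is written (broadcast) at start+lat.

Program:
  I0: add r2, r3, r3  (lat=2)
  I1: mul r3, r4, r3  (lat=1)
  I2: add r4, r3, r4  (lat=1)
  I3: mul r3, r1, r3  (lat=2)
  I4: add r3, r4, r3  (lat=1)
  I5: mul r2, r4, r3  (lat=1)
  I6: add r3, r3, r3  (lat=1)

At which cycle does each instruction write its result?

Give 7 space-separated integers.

I0 add r2: issue@1 deps=(None,None) exec_start@1 write@3
I1 mul r3: issue@2 deps=(None,None) exec_start@2 write@3
I2 add r4: issue@3 deps=(1,None) exec_start@3 write@4
I3 mul r3: issue@4 deps=(None,1) exec_start@4 write@6
I4 add r3: issue@5 deps=(2,3) exec_start@6 write@7
I5 mul r2: issue@6 deps=(2,4) exec_start@7 write@8
I6 add r3: issue@7 deps=(4,4) exec_start@7 write@8

Answer: 3 3 4 6 7 8 8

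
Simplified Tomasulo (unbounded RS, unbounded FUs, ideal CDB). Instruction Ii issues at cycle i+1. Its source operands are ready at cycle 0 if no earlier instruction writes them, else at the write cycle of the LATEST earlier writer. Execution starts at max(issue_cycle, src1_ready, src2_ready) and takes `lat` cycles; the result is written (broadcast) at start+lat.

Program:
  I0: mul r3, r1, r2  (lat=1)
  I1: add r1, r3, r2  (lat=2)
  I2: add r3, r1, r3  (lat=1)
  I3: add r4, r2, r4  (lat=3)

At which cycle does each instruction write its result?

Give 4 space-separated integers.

Answer: 2 4 5 7

Derivation:
I0 mul r3: issue@1 deps=(None,None) exec_start@1 write@2
I1 add r1: issue@2 deps=(0,None) exec_start@2 write@4
I2 add r3: issue@3 deps=(1,0) exec_start@4 write@5
I3 add r4: issue@4 deps=(None,None) exec_start@4 write@7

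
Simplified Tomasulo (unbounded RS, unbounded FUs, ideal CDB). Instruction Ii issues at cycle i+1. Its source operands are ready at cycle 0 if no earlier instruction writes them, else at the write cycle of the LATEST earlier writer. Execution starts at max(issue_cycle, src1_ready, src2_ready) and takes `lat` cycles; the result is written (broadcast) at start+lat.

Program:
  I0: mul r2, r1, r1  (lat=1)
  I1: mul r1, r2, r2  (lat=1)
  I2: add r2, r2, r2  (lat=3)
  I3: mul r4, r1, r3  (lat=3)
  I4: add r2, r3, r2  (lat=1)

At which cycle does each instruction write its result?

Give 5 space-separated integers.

I0 mul r2: issue@1 deps=(None,None) exec_start@1 write@2
I1 mul r1: issue@2 deps=(0,0) exec_start@2 write@3
I2 add r2: issue@3 deps=(0,0) exec_start@3 write@6
I3 mul r4: issue@4 deps=(1,None) exec_start@4 write@7
I4 add r2: issue@5 deps=(None,2) exec_start@6 write@7

Answer: 2 3 6 7 7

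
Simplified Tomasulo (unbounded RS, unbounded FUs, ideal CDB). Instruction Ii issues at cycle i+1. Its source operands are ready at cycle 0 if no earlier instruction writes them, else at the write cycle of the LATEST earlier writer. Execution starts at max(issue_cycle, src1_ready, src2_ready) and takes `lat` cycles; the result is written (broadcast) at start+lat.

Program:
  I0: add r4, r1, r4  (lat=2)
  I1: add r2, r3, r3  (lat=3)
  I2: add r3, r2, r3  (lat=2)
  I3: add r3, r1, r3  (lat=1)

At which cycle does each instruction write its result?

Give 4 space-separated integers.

I0 add r4: issue@1 deps=(None,None) exec_start@1 write@3
I1 add r2: issue@2 deps=(None,None) exec_start@2 write@5
I2 add r3: issue@3 deps=(1,None) exec_start@5 write@7
I3 add r3: issue@4 deps=(None,2) exec_start@7 write@8

Answer: 3 5 7 8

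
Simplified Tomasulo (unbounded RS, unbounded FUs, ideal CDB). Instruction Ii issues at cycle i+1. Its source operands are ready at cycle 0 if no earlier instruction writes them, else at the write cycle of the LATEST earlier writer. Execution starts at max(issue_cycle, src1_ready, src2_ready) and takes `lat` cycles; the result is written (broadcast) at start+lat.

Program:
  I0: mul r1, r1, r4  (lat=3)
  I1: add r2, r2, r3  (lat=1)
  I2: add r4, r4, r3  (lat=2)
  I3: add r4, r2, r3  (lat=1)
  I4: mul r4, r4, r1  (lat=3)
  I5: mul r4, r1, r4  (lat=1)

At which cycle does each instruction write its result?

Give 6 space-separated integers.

I0 mul r1: issue@1 deps=(None,None) exec_start@1 write@4
I1 add r2: issue@2 deps=(None,None) exec_start@2 write@3
I2 add r4: issue@3 deps=(None,None) exec_start@3 write@5
I3 add r4: issue@4 deps=(1,None) exec_start@4 write@5
I4 mul r4: issue@5 deps=(3,0) exec_start@5 write@8
I5 mul r4: issue@6 deps=(0,4) exec_start@8 write@9

Answer: 4 3 5 5 8 9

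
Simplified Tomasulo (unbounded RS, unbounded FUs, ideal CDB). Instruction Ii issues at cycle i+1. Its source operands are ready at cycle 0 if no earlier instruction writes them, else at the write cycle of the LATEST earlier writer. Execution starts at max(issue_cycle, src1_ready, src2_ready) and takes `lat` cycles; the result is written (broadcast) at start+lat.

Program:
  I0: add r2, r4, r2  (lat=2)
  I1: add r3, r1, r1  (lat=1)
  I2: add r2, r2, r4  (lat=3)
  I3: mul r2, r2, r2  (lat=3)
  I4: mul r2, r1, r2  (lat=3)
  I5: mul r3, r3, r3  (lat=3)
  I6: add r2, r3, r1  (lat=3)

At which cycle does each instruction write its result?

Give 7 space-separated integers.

I0 add r2: issue@1 deps=(None,None) exec_start@1 write@3
I1 add r3: issue@2 deps=(None,None) exec_start@2 write@3
I2 add r2: issue@3 deps=(0,None) exec_start@3 write@6
I3 mul r2: issue@4 deps=(2,2) exec_start@6 write@9
I4 mul r2: issue@5 deps=(None,3) exec_start@9 write@12
I5 mul r3: issue@6 deps=(1,1) exec_start@6 write@9
I6 add r2: issue@7 deps=(5,None) exec_start@9 write@12

Answer: 3 3 6 9 12 9 12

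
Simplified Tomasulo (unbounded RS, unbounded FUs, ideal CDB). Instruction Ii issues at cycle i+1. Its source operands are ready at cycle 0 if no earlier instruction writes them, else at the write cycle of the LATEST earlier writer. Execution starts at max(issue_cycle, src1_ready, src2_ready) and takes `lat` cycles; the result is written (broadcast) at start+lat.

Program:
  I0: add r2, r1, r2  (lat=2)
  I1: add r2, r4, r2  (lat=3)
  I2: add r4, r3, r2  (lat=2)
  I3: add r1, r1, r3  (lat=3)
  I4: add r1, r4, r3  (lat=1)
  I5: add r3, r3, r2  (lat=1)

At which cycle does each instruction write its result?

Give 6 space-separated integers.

Answer: 3 6 8 7 9 7

Derivation:
I0 add r2: issue@1 deps=(None,None) exec_start@1 write@3
I1 add r2: issue@2 deps=(None,0) exec_start@3 write@6
I2 add r4: issue@3 deps=(None,1) exec_start@6 write@8
I3 add r1: issue@4 deps=(None,None) exec_start@4 write@7
I4 add r1: issue@5 deps=(2,None) exec_start@8 write@9
I5 add r3: issue@6 deps=(None,1) exec_start@6 write@7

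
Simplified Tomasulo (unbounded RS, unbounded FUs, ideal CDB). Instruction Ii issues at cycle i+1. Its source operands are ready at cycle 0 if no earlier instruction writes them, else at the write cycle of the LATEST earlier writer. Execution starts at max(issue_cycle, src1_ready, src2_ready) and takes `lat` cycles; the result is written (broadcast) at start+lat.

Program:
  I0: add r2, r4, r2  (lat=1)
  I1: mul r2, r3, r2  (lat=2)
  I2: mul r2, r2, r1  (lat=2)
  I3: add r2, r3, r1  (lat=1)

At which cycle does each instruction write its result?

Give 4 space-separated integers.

Answer: 2 4 6 5

Derivation:
I0 add r2: issue@1 deps=(None,None) exec_start@1 write@2
I1 mul r2: issue@2 deps=(None,0) exec_start@2 write@4
I2 mul r2: issue@3 deps=(1,None) exec_start@4 write@6
I3 add r2: issue@4 deps=(None,None) exec_start@4 write@5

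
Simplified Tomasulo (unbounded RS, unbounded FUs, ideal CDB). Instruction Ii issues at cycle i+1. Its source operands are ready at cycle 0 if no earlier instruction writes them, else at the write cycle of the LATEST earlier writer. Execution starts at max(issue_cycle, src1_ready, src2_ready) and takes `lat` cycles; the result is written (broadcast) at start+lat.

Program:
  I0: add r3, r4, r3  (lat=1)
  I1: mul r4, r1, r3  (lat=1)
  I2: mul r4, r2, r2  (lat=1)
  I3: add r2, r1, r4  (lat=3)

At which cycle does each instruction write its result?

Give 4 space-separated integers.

Answer: 2 3 4 7

Derivation:
I0 add r3: issue@1 deps=(None,None) exec_start@1 write@2
I1 mul r4: issue@2 deps=(None,0) exec_start@2 write@3
I2 mul r4: issue@3 deps=(None,None) exec_start@3 write@4
I3 add r2: issue@4 deps=(None,2) exec_start@4 write@7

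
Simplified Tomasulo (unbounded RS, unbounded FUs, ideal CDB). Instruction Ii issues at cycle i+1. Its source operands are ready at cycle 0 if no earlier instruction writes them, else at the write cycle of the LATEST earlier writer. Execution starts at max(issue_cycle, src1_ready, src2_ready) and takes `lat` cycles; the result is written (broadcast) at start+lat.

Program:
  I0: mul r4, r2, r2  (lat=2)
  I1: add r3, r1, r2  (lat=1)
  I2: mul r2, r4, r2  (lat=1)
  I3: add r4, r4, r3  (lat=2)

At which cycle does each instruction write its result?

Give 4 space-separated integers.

Answer: 3 3 4 6

Derivation:
I0 mul r4: issue@1 deps=(None,None) exec_start@1 write@3
I1 add r3: issue@2 deps=(None,None) exec_start@2 write@3
I2 mul r2: issue@3 deps=(0,None) exec_start@3 write@4
I3 add r4: issue@4 deps=(0,1) exec_start@4 write@6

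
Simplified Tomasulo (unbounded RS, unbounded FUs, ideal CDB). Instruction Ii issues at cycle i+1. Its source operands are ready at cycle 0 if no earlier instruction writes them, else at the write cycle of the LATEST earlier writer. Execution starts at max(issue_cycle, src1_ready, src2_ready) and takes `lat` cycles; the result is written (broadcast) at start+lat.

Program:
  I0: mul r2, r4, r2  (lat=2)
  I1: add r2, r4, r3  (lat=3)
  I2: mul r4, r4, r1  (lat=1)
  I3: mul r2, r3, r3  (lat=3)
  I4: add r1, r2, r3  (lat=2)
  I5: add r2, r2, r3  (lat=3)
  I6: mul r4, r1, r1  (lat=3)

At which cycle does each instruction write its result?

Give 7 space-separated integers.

I0 mul r2: issue@1 deps=(None,None) exec_start@1 write@3
I1 add r2: issue@2 deps=(None,None) exec_start@2 write@5
I2 mul r4: issue@3 deps=(None,None) exec_start@3 write@4
I3 mul r2: issue@4 deps=(None,None) exec_start@4 write@7
I4 add r1: issue@5 deps=(3,None) exec_start@7 write@9
I5 add r2: issue@6 deps=(3,None) exec_start@7 write@10
I6 mul r4: issue@7 deps=(4,4) exec_start@9 write@12

Answer: 3 5 4 7 9 10 12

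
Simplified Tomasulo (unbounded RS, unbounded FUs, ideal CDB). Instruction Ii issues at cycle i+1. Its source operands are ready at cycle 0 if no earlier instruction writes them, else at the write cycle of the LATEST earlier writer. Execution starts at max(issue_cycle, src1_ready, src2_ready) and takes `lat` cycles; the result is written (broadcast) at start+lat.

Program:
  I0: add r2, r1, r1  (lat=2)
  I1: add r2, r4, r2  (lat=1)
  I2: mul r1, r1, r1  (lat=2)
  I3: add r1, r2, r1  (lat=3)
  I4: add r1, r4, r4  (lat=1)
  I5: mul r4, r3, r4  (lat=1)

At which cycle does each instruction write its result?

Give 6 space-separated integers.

Answer: 3 4 5 8 6 7

Derivation:
I0 add r2: issue@1 deps=(None,None) exec_start@1 write@3
I1 add r2: issue@2 deps=(None,0) exec_start@3 write@4
I2 mul r1: issue@3 deps=(None,None) exec_start@3 write@5
I3 add r1: issue@4 deps=(1,2) exec_start@5 write@8
I4 add r1: issue@5 deps=(None,None) exec_start@5 write@6
I5 mul r4: issue@6 deps=(None,None) exec_start@6 write@7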